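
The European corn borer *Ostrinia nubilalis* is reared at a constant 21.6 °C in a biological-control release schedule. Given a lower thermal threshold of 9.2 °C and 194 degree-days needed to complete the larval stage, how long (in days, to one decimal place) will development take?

15.6 days

Daily accumulation = 21.6 − 9.2 = 12.4 DD/day.
Duration = 194 / 12.4 = 15.645 ≈ 15.6 days.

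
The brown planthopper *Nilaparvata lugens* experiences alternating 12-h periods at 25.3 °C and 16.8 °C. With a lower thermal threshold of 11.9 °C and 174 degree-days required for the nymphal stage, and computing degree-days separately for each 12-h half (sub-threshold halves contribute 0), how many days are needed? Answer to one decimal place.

19.0 days

Day half: max(0, 25.3 − 11.9) × 0.5 = 13.4 × 0.5 = 6.70 DD.
Night half: max(0, 16.8 − 11.9) × 0.5 = 4.9 × 0.5 = 2.45 DD.
Per 24 h: 9.15 DD/day.
Duration = 174 / 9.15 = 19.016 ≈ 19.0 days.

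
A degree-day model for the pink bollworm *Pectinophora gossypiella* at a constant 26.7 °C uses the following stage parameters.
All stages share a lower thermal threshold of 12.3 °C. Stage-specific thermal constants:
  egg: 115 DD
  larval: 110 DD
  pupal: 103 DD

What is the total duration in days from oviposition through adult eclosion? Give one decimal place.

Daily accumulation at 26.7 °C = 26.7 − 12.3 = 14.4 DD/day.
Total K = 115 + 110 + 103 = 328 DD.
Total duration = 328 / 14.4 = 22.778 ≈ 22.8 days.

22.8 days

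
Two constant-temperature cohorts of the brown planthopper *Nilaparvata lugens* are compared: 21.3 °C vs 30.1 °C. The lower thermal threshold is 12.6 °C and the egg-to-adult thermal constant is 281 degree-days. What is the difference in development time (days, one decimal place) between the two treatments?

16.2 days

At 21.3 °C: 281 / (21.3 − 12.6) = 281 / 8.7 = 32.299 d.
At 30.1 °C: 281 / (30.1 − 12.6) = 281 / 17.5 = 16.057 d.
Difference = |32.299 − 16.057| = 16.242 ≈ 16.2 days.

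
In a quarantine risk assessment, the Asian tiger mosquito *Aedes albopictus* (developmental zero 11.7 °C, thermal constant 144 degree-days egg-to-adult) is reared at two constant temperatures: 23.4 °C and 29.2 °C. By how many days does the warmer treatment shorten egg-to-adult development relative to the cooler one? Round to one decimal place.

4.1 days

At 23.4 °C: 144 / (23.4 − 11.7) = 144 / 11.7 = 12.308 d.
At 29.2 °C: 144 / (29.2 − 11.7) = 144 / 17.5 = 8.229 d.
Difference = |12.308 − 8.229| = 4.079 ≈ 4.1 days.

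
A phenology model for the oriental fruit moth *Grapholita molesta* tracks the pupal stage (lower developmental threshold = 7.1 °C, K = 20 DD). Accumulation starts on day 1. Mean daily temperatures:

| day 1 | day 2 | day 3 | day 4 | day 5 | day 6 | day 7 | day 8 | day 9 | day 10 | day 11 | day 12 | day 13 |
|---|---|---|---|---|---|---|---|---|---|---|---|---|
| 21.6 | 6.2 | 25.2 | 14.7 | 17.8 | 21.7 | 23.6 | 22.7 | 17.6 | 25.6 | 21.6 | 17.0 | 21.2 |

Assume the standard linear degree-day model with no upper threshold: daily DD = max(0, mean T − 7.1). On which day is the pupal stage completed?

Daily DD above 7.1 °C: 14.5, 0.0, 18.1, 7.6, 10.7, 14.6, 16.5, 15.6, 10.5, 18.5, 14.5, 9.9, 14.1.
Cumulative: 14.5, 14.5, 32.6, 40.2, 50.9, 65.5, 82.0, 97.6, 108.1, 126.6, 141.1, 151.0, 165.1.
The total first reaches 20 DD on day 3.

day 3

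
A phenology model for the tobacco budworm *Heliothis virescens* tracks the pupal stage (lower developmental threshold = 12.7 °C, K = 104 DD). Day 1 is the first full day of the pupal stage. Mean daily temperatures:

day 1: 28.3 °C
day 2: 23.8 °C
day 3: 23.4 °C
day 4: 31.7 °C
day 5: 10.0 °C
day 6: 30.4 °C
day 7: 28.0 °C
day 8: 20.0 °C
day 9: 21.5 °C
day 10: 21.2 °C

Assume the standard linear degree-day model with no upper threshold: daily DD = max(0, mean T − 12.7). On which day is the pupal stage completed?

Daily DD above 12.7 °C: 15.6, 11.1, 10.7, 19.0, 0.0, 17.7, 15.3, 7.3, 8.8, 8.5.
Cumulative: 15.6, 26.7, 37.4, 56.4, 56.4, 74.1, 89.4, 96.7, 105.5, 114.0.
The total first reaches 104 DD on day 9.

day 9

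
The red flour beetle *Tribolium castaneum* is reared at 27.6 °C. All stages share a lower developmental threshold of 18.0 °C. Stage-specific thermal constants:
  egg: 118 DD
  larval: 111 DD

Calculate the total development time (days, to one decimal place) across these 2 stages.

Daily accumulation at 27.6 °C = 27.6 − 18.0 = 9.6 DD/day.
Total K = 118 + 111 = 229 DD.
Total duration = 229 / 9.6 = 23.854 ≈ 23.9 days.

23.9 days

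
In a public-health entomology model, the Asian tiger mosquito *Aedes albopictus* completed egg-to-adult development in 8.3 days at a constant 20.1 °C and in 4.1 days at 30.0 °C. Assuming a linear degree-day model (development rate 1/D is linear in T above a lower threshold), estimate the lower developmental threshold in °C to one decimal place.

10.4 °C

Linear rate model ⇒ the product D·(T − T_b) is constant across temperatures.
8.3·(20.1 − T_b) = 4.1·(30.0 − T_b)
T_b = (8.3·20.1 − 4.1·30.0) / (8.3 − 4.1) = 43.83 / 4.2 = 10.436 °C ≈ 10.4 °C.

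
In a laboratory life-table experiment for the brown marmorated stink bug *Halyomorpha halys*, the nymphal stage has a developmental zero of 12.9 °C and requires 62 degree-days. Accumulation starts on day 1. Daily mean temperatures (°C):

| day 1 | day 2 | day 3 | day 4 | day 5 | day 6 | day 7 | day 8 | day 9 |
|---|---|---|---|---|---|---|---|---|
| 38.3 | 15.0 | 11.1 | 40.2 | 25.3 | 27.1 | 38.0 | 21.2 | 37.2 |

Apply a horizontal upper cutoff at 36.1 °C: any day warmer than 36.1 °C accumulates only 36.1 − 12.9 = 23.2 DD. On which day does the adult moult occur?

Daily DD above 12.9 °C (capped at 23.2): 23.2, 2.1, 0.0, 23.2, 12.4, 14.2, 23.2, 8.3, 23.2.
Cumulative: 23.2, 25.3, 25.3, 48.5, 60.9, 75.1, 98.3, 106.6, 129.8.
The total first reaches 62 DD on day 6.

day 6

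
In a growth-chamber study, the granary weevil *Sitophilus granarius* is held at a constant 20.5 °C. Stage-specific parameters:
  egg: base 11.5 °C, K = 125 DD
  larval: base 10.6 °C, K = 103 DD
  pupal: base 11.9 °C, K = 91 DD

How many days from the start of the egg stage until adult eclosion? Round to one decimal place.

egg: 125 / (20.5 − 11.5) = 125 / 9.0 = 13.889 d.
larval: 103 / (20.5 − 10.6) = 103 / 9.9 = 10.404 d.
pupal: 91 / (20.5 − 11.9) = 91 / 8.6 = 10.581 d.
Sum = 34.874 ≈ 34.9 days.

34.9 days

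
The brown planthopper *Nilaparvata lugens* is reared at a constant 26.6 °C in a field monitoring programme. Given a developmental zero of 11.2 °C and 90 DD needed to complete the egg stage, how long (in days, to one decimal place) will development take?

5.8 days

Daily accumulation = 26.6 − 11.2 = 15.4 DD/day.
Duration = 90 / 15.4 = 5.844 ≈ 5.8 days.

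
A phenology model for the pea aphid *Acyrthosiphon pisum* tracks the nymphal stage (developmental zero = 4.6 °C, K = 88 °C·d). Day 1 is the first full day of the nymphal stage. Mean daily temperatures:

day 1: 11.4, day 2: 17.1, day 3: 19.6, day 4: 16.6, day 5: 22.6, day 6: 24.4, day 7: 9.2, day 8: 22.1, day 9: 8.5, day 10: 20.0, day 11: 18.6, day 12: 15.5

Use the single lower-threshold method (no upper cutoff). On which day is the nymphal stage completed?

Daily DD above 4.6 °C: 6.8, 12.5, 15.0, 12.0, 18.0, 19.8, 4.6, 17.5, 3.9, 15.4, 14.0, 10.9.
Cumulative: 6.8, 19.3, 34.3, 46.3, 64.3, 84.1, 88.7, 106.2, 110.1, 125.5, 139.5, 150.4.
The total first reaches 88 DD on day 7.

day 7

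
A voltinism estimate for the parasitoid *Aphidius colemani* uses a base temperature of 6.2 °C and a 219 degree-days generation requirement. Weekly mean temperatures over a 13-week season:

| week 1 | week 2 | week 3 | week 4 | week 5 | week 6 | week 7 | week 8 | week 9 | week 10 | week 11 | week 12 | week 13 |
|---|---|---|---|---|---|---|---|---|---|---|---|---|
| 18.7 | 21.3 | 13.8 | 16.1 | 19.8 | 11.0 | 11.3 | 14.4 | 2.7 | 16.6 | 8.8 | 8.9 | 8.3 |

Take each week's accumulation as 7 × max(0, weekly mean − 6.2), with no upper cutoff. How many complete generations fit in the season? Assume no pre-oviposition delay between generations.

Weekly DD (7 × max(0, T̄ − 6.2)): 87.5, 105.7, 53.2, 69.3, 95.2, 33.6, 35.7, 57.4, 0.0, 72.8, 18.2, 18.9, 14.7.
Season total = 662.2 DD.
Complete generations = ⌊662.2 / 219⌋ = 3.

3 generations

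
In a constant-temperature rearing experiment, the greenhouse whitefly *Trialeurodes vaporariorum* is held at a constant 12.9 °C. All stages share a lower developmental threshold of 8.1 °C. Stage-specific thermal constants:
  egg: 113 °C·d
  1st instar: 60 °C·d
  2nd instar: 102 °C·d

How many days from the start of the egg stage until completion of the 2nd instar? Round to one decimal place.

Daily accumulation at 12.9 °C = 12.9 − 8.1 = 4.8 DD/day.
Total K = 113 + 60 + 102 = 275 DD.
Total duration = 275 / 4.8 = 57.292 ≈ 57.3 days.

57.3 days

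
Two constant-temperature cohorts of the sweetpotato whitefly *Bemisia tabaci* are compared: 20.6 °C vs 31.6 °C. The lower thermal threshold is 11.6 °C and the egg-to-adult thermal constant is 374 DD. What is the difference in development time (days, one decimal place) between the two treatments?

At 20.6 °C: 374 / (20.6 − 11.6) = 374 / 9.0 = 41.556 d.
At 31.6 °C: 374 / (31.6 − 11.6) = 374 / 20.0 = 18.700 d.
Difference = |41.556 − 18.700| = 22.856 ≈ 22.9 days.

22.9 days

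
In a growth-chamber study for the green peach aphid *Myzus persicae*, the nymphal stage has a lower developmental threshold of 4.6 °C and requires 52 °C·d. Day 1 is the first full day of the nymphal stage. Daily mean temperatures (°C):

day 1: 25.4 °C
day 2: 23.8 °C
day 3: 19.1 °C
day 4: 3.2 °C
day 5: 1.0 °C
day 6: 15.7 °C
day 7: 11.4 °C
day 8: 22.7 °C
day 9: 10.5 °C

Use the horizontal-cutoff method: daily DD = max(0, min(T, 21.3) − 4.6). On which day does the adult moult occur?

Daily DD above 4.6 °C (capped at 16.7): 16.7, 16.7, 14.5, 0.0, 0.0, 11.1, 6.8, 16.7, 5.9.
Cumulative: 16.7, 33.4, 47.9, 47.9, 47.9, 59.0, 65.8, 82.5, 88.4.
The total first reaches 52 DD on day 6.

day 6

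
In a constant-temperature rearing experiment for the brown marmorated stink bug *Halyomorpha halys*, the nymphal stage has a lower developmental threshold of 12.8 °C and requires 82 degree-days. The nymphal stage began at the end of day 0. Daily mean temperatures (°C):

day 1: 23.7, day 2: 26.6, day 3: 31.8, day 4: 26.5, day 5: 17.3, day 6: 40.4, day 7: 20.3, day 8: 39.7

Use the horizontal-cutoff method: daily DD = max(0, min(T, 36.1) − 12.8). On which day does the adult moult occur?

Daily DD above 12.8 °C (capped at 23.3): 10.9, 13.8, 19.0, 13.7, 4.5, 23.3, 7.5, 23.3.
Cumulative: 10.9, 24.7, 43.7, 57.4, 61.9, 85.2, 92.7, 116.0.
The total first reaches 82 DD on day 6.

day 6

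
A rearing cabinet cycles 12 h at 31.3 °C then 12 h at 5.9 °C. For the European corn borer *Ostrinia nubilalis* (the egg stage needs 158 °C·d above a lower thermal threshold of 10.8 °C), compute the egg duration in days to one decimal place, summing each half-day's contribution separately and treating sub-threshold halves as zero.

15.4 days

Day half: max(0, 31.3 − 10.8) × 0.5 = 20.5 × 0.5 = 10.25 DD.
Night half: max(0, 5.9 − 10.8) × 0.5 = 0.0 × 0.5 = 0.00 DD.
Per 24 h: 10.25 DD/day.
Duration = 158 / 10.25 = 15.415 ≈ 15.4 days.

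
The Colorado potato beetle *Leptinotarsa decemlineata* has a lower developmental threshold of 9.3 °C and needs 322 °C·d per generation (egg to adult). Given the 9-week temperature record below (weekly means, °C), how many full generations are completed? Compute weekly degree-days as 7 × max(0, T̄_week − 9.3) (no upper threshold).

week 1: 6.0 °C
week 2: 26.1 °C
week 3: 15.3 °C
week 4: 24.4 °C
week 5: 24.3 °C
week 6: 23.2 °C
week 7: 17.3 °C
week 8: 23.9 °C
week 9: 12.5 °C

2 generations

Weekly DD (7 × max(0, T̄ − 9.3)): 0.0, 117.6, 42.0, 105.7, 105.0, 97.3, 56.0, 102.2, 22.4.
Season total = 648.2 DD.
Complete generations = ⌊648.2 / 322⌋ = 2.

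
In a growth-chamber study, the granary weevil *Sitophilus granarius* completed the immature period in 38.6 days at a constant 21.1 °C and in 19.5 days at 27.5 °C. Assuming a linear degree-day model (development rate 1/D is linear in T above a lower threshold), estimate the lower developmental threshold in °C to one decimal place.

Under the model K = D·(T − T_b), so D₁·(T₁ − T_b) = D₂·(T₂ − T_b).
38.6·(21.1 − T_b) = 19.5·(27.5 − T_b)
T_b = (38.6·21.1 − 19.5·27.5) / (38.6 − 19.5) = 278.21 / 19.1 = 14.566 °C ≈ 14.6 °C.

14.6 °C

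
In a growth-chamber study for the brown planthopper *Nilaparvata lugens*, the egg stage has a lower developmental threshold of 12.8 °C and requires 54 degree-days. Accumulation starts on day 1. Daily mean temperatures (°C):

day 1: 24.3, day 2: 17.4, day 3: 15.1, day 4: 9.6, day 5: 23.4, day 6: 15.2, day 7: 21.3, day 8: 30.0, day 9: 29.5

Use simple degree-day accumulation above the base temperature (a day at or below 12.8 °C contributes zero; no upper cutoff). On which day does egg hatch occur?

Daily DD above 12.8 °C: 11.5, 4.6, 2.3, 0.0, 10.6, 2.4, 8.5, 17.2, 16.7.
Cumulative: 11.5, 16.1, 18.4, 18.4, 29.0, 31.4, 39.9, 57.1, 73.8.
The total first reaches 54 DD on day 8.

day 8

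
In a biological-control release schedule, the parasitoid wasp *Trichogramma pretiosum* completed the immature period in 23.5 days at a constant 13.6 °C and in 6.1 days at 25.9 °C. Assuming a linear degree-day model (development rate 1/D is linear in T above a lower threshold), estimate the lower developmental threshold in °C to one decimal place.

9.3 °C

Equal thermal constants: D₁(T₁ − T_b) = D₂(T₂ − T_b).
23.5·(13.6 − T_b) = 6.1·(25.9 − T_b)
T_b = (23.5·13.6 − 6.1·25.9) / (23.5 − 6.1) = 161.61 / 17.4 = 9.288 °C ≈ 9.3 °C.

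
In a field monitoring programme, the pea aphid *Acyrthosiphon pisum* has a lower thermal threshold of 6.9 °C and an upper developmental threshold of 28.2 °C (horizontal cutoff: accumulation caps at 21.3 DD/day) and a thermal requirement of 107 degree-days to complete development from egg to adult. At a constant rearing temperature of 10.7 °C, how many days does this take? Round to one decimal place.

Daily accumulation = 10.7 − 6.9 = 3.8 DD/day.
Duration = 107 / 3.8 = 28.158 ≈ 28.2 days.

28.2 days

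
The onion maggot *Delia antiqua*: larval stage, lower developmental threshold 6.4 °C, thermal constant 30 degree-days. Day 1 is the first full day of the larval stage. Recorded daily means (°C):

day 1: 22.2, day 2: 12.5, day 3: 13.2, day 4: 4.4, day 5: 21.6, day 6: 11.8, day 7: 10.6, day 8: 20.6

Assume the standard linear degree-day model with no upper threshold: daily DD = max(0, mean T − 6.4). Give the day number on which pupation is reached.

Daily DD above 6.4 °C: 15.8, 6.1, 6.8, 0.0, 15.2, 5.4, 4.2, 14.2.
Cumulative: 15.8, 21.9, 28.7, 28.7, 43.9, 49.3, 53.5, 67.7.
The total first reaches 30 DD on day 5.

day 5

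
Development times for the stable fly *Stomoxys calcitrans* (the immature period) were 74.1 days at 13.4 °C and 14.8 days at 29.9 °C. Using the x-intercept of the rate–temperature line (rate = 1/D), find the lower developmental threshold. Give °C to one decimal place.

9.3 °C

Equal thermal constants: D₁(T₁ − T_b) = D₂(T₂ − T_b).
74.1·(13.4 − T_b) = 14.8·(29.9 − T_b)
T_b = (74.1·13.4 − 14.8·29.9) / (74.1 − 14.8) = 550.42 / 59.3 = 9.282 °C ≈ 9.3 °C.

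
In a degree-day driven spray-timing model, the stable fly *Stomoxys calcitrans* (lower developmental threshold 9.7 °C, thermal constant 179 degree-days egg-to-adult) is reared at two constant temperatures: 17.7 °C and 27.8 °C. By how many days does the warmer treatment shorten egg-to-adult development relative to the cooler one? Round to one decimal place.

At 17.7 °C: 179 / (17.7 − 9.7) = 179 / 8.0 = 22.375 d.
At 27.8 °C: 179 / (27.8 − 9.7) = 179 / 18.1 = 9.890 d.
Difference = |22.375 − 9.890| = 12.485 ≈ 12.5 days.

12.5 days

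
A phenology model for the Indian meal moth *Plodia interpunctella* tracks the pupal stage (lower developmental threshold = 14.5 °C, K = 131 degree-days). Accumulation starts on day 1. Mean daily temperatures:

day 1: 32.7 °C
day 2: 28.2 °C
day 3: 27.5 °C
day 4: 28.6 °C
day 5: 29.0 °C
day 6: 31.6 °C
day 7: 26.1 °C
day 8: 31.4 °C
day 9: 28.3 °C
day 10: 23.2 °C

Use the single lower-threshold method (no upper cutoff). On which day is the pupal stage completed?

day 9

Daily DD above 14.5 °C: 18.2, 13.7, 13.0, 14.1, 14.5, 17.1, 11.6, 16.9, 13.8, 8.7.
Cumulative: 18.2, 31.9, 44.9, 59.0, 73.5, 90.6, 102.2, 119.1, 132.9, 141.6.
The total first reaches 131 DD on day 9.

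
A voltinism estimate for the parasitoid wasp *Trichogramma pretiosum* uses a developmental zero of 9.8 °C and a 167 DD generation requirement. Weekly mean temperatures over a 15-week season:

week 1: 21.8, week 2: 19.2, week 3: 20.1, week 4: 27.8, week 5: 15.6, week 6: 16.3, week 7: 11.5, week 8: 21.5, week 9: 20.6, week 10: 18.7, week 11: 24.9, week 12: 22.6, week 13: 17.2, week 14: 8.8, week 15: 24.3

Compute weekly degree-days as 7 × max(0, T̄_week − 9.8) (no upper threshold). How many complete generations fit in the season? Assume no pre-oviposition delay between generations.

6 generations

Weekly DD (7 × max(0, T̄ − 9.8)): 84.0, 65.8, 72.1, 126.0, 40.6, 45.5, 11.9, 81.9, 75.6, 62.3, 105.7, 89.6, 51.8, 0.0, 101.5.
Season total = 1014.3 DD.
Complete generations = ⌊1014.3 / 167⌋ = 6.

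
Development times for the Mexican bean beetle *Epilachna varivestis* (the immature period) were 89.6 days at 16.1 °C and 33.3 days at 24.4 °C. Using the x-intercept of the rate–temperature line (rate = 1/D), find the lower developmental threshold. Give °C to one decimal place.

Equal thermal constants: D₁(T₁ − T_b) = D₂(T₂ − T_b).
89.6·(16.1 − T_b) = 33.3·(24.4 − T_b)
T_b = (89.6·16.1 − 33.3·24.4) / (89.6 − 33.3) = 630.04 / 56.3 = 11.191 °C ≈ 11.2 °C.

11.2 °C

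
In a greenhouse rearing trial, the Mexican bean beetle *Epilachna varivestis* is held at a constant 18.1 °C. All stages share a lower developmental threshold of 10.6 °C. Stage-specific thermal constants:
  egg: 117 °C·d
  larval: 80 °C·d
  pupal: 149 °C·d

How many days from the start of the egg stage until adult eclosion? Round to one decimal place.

46.1 days

Daily accumulation at 18.1 °C = 18.1 − 10.6 = 7.5 DD/day.
Total K = 117 + 80 + 149 = 346 DD.
Total duration = 346 / 7.5 = 46.133 ≈ 46.1 days.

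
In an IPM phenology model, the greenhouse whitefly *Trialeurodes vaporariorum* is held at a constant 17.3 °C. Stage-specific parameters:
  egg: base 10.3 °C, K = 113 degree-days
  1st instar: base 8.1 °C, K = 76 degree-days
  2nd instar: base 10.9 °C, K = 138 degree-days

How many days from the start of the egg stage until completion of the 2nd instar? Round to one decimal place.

egg: 113 / (17.3 − 10.3) = 113 / 7.0 = 16.143 d.
1st instar: 76 / (17.3 − 8.1) = 76 / 9.2 = 8.261 d.
2nd instar: 138 / (17.3 − 10.9) = 138 / 6.4 = 21.562 d.
Sum = 45.966 ≈ 46.0 days.

46.0 days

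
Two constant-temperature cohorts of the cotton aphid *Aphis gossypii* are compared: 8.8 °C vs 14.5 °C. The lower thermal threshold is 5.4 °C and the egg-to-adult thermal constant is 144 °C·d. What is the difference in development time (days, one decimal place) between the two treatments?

26.5 days

At 8.8 °C: 144 / (8.8 − 5.4) = 144 / 3.4 = 42.353 d.
At 14.5 °C: 144 / (14.5 − 5.4) = 144 / 9.1 = 15.824 d.
Difference = |42.353 − 15.824| = 26.529 ≈ 26.5 days.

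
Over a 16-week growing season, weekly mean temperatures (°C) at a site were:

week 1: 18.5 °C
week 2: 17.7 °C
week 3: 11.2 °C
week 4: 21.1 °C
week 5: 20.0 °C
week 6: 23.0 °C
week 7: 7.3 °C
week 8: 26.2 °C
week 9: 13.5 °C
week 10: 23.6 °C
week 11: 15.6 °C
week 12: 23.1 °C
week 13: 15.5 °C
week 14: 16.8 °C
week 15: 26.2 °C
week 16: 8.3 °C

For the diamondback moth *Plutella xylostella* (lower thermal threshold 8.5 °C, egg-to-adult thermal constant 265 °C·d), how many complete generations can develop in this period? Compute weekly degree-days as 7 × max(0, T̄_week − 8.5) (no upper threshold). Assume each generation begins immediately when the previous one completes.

4 generations

Weekly DD (7 × max(0, T̄ − 8.5)): 70.0, 64.4, 18.9, 88.2, 80.5, 101.5, 0.0, 123.9, 35.0, 105.7, 49.7, 102.2, 49.0, 58.1, 123.9, 0.0.
Season total = 1071.0 DD.
Complete generations = ⌊1071.0 / 265⌋ = 4.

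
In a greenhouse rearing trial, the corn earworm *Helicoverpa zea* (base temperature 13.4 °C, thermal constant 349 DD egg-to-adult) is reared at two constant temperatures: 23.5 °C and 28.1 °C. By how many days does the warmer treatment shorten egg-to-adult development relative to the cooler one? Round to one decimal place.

At 23.5 °C: 349 / (23.5 − 13.4) = 349 / 10.1 = 34.554 d.
At 28.1 °C: 349 / (28.1 − 13.4) = 349 / 14.7 = 23.741 d.
Difference = |34.554 − 23.741| = 10.813 ≈ 10.8 days.

10.8 days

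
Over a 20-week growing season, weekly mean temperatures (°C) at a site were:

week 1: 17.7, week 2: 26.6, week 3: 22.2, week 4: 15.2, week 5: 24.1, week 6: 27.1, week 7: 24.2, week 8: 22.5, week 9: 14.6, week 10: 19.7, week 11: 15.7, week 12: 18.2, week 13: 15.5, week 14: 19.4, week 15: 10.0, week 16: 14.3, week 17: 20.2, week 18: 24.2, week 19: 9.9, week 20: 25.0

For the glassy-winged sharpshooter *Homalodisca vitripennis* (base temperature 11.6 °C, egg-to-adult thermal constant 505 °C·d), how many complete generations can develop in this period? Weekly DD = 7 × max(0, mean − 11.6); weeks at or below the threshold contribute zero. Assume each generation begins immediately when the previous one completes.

Weekly DD (7 × max(0, T̄ − 11.6)): 42.7, 105.0, 74.2, 25.2, 87.5, 108.5, 88.2, 76.3, 21.0, 56.7, 28.7, 46.2, 27.3, 54.6, 0.0, 18.9, 60.2, 88.2, 0.0, 93.8.
Season total = 1103.2 DD.
Complete generations = ⌊1103.2 / 505⌋ = 2.

2 generations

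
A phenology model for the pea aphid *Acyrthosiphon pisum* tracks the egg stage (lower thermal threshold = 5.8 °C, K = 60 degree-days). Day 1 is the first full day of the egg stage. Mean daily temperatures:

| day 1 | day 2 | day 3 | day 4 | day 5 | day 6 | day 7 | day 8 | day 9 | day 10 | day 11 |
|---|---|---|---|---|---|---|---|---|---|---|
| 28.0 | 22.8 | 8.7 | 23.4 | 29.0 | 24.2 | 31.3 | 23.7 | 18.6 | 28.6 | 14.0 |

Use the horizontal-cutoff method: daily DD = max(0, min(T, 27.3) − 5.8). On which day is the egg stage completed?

Daily DD above 5.8 °C (capped at 21.5): 21.5, 17.0, 2.9, 17.6, 21.5, 18.4, 21.5, 17.9, 12.8, 21.5, 8.2.
Cumulative: 21.5, 38.5, 41.4, 59.0, 80.5, 98.9, 120.4, 138.3, 151.1, 172.6, 180.8.
The total first reaches 60 DD on day 5.

day 5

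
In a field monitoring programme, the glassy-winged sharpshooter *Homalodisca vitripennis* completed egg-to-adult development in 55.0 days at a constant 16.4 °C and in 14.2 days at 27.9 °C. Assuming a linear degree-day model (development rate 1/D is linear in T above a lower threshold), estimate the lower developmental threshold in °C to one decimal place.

Under the model K = D·(T − T_b), so D₁·(T₁ − T_b) = D₂·(T₂ − T_b).
55.0·(16.4 − T_b) = 14.2·(27.9 − T_b)
T_b = (55.0·16.4 − 14.2·27.9) / (55.0 − 14.2) = 505.82 / 40.8 = 12.398 °C ≈ 12.4 °C.

12.4 °C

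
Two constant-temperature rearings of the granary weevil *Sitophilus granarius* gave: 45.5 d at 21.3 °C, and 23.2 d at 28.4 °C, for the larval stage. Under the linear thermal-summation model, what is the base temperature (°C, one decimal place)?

13.9 °C

Linear rate model ⇒ the product D·(T − T_b) is constant across temperatures.
45.5·(21.3 − T_b) = 23.2·(28.4 − T_b)
T_b = (45.5·21.3 − 23.2·28.4) / (45.5 − 23.2) = 310.27 / 22.3 = 13.913 °C ≈ 13.9 °C.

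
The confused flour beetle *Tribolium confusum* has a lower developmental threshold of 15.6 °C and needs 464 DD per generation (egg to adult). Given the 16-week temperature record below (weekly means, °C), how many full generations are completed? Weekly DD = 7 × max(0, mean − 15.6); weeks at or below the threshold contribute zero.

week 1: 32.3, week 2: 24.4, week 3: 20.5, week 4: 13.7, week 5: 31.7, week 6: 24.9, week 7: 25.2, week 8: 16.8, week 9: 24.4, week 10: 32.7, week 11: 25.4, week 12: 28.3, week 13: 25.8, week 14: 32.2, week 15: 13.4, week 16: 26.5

Weekly DD (7 × max(0, T̄ − 15.6)): 116.9, 61.6, 34.3, 0.0, 112.7, 65.1, 67.2, 8.4, 61.6, 119.7, 68.6, 88.9, 71.4, 116.2, 0.0, 76.3.
Season total = 1068.9 DD.
Complete generations = ⌊1068.9 / 464⌋ = 2.

2 generations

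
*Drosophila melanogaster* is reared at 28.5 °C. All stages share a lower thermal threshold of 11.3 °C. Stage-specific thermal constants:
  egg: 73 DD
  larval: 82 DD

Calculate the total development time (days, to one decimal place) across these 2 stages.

Daily accumulation at 28.5 °C = 28.5 − 11.3 = 17.2 DD/day.
Total K = 73 + 82 = 155 DD.
Total duration = 155 / 17.2 = 9.012 ≈ 9.0 days.

9.0 days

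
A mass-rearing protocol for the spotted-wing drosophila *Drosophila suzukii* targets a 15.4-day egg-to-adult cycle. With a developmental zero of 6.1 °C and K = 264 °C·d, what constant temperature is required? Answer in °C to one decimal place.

23.2 °C

Required daily accumulation = 264 / 15.4 = 17.143 DD/day.
T = T_base + 17.143 = 6.1 + 17.143 = 23.243 ≈ 23.2 °C.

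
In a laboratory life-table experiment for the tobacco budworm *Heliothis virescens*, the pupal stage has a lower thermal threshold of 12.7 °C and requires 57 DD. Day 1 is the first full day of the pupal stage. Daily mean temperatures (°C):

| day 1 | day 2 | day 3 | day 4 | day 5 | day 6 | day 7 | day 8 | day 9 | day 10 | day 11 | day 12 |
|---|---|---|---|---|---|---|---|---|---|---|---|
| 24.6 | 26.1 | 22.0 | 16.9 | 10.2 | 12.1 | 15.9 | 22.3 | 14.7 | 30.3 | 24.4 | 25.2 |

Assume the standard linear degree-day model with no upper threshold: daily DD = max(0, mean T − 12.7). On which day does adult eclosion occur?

day 10

Daily DD above 12.7 °C: 11.9, 13.4, 9.3, 4.2, 0.0, 0.0, 3.2, 9.6, 2.0, 17.6, 11.7, 12.5.
Cumulative: 11.9, 25.3, 34.6, 38.8, 38.8, 38.8, 42.0, 51.6, 53.6, 71.2, 82.9, 95.4.
The total first reaches 57 DD on day 10.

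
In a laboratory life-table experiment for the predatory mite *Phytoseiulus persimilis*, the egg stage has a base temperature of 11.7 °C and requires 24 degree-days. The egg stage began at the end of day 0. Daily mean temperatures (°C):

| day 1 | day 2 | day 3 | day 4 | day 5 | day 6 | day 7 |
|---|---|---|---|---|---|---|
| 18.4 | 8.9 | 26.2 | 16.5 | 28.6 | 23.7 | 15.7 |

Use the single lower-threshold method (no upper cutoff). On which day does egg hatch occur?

day 4

Daily DD above 11.7 °C: 6.7, 0.0, 14.5, 4.8, 16.9, 12.0, 4.0.
Cumulative: 6.7, 6.7, 21.2, 26.0, 42.9, 54.9, 58.9.
The total first reaches 24 DD on day 4.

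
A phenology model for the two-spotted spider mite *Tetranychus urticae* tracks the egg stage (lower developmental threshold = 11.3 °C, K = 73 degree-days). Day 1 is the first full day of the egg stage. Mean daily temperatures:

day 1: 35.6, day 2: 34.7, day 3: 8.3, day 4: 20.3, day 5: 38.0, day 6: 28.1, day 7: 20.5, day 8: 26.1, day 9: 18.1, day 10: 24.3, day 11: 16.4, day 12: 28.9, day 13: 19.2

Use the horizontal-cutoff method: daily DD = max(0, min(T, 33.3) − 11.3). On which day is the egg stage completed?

day 5

Daily DD above 11.3 °C (capped at 22.0): 22.0, 22.0, 0.0, 9.0, 22.0, 16.8, 9.2, 14.8, 6.8, 13.0, 5.1, 17.6, 7.9.
Cumulative: 22.0, 44.0, 44.0, 53.0, 75.0, 91.8, 101.0, 115.8, 122.6, 135.6, 140.7, 158.3, 166.2.
The total first reaches 73 DD on day 5.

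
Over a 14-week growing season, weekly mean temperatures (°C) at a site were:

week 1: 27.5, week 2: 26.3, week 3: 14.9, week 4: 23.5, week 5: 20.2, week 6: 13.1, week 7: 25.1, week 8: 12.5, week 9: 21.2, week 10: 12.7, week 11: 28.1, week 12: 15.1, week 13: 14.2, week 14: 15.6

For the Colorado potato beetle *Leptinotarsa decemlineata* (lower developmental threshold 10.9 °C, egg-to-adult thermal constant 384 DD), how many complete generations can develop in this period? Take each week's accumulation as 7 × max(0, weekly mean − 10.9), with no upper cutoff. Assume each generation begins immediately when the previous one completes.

2 generations

Weekly DD (7 × max(0, T̄ − 10.9)): 116.2, 107.8, 28.0, 88.2, 65.1, 15.4, 99.4, 11.2, 72.1, 12.6, 120.4, 29.4, 23.1, 32.9.
Season total = 821.8 DD.
Complete generations = ⌊821.8 / 384⌋ = 2.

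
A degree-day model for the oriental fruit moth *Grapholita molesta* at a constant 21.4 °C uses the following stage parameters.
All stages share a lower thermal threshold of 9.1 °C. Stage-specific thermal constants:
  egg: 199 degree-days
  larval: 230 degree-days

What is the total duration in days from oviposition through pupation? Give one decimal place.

Daily accumulation at 21.4 °C = 21.4 − 9.1 = 12.3 DD/day.
Total K = 199 + 230 = 429 DD.
Total duration = 429 / 12.3 = 34.878 ≈ 34.9 days.

34.9 days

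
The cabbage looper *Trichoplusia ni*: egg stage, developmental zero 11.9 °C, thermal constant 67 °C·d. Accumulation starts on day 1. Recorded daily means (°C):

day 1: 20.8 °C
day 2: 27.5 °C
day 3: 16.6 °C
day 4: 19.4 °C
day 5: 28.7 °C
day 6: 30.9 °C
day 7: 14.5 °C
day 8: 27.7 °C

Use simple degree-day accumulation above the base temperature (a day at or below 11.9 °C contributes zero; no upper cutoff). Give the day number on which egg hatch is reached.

day 6

Daily DD above 11.9 °C: 8.9, 15.6, 4.7, 7.5, 16.8, 19.0, 2.6, 15.8.
Cumulative: 8.9, 24.5, 29.2, 36.7, 53.5, 72.5, 75.1, 90.9.
The total first reaches 67 DD on day 6.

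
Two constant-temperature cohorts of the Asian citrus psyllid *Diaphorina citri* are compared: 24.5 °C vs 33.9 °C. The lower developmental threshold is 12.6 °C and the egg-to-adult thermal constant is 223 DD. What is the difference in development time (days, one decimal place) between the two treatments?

8.3 days

At 24.5 °C: 223 / (24.5 − 12.6) = 223 / 11.9 = 18.739 d.
At 33.9 °C: 223 / (33.9 − 12.6) = 223 / 21.3 = 10.469 d.
Difference = |18.739 − 10.469| = 8.270 ≈ 8.3 days.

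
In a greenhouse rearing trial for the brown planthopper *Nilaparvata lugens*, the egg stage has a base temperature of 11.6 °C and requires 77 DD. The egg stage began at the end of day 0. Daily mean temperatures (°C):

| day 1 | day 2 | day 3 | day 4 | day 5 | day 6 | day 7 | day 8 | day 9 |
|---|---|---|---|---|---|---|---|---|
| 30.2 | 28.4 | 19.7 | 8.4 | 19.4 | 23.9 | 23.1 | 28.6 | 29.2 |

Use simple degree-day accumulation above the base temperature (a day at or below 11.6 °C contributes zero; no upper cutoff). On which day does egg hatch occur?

day 8

Daily DD above 11.6 °C: 18.6, 16.8, 8.1, 0.0, 7.8, 12.3, 11.5, 17.0, 17.6.
Cumulative: 18.6, 35.4, 43.5, 43.5, 51.3, 63.6, 75.1, 92.1, 109.7.
The total first reaches 77 DD on day 8.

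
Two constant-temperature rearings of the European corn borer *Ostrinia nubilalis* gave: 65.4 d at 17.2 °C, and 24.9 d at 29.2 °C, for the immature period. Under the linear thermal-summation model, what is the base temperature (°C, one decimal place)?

Equal thermal constants: D₁(T₁ − T_b) = D₂(T₂ − T_b).
65.4·(17.2 − T_b) = 24.9·(29.2 − T_b)
T_b = (65.4·17.2 − 24.9·29.2) / (65.4 − 24.9) = 397.80 / 40.5 = 9.822 °C ≈ 9.8 °C.

9.8 °C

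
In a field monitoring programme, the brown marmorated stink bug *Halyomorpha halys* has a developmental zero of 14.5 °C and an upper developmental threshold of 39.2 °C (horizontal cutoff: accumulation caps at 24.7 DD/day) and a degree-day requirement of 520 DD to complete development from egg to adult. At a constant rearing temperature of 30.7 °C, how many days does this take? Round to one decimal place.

Daily accumulation = 30.7 − 14.5 = 16.2 DD/day.
Duration = 520 / 16.2 = 32.099 ≈ 32.1 days.

32.1 days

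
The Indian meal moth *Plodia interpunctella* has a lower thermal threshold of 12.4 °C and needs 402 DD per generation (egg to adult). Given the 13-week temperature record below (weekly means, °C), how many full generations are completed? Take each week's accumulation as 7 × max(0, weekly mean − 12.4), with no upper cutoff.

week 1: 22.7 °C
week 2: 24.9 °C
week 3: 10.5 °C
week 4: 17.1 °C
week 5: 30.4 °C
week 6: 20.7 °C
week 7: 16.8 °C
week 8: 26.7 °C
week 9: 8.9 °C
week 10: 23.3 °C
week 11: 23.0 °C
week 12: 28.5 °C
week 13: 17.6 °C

Weekly DD (7 × max(0, T̄ − 12.4)): 72.1, 87.5, 0.0, 32.9, 126.0, 58.1, 30.8, 100.1, 0.0, 76.3, 74.2, 112.7, 36.4.
Season total = 807.1 DD.
Complete generations = ⌊807.1 / 402⌋ = 2.

2 generations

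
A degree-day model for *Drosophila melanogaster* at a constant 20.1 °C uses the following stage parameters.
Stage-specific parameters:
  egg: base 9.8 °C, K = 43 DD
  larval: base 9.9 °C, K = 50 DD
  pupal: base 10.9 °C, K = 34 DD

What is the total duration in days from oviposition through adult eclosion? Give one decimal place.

12.8 days

egg: 43 / (20.1 − 9.8) = 43 / 10.3 = 4.175 d.
larval: 50 / (20.1 − 9.9) = 50 / 10.2 = 4.902 d.
pupal: 34 / (20.1 − 10.9) = 34 / 9.2 = 3.696 d.
Sum = 12.772 ≈ 12.8 days.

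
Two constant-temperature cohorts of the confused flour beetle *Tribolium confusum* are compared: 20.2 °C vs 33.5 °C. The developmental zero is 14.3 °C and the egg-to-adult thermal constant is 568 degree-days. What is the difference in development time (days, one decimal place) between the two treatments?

66.7 days

At 20.2 °C: 568 / (20.2 − 14.3) = 568 / 5.9 = 96.271 d.
At 33.5 °C: 568 / (33.5 − 14.3) = 568 / 19.2 = 29.583 d.
Difference = |96.271 − 29.583| = 66.688 ≈ 66.7 days.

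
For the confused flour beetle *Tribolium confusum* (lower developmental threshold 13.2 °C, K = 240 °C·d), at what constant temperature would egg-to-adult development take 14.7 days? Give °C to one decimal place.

Required daily accumulation = 240 / 14.7 = 16.327 DD/day.
T = T_base + 16.327 = 13.2 + 16.327 = 29.527 ≈ 29.5 °C.

29.5 °C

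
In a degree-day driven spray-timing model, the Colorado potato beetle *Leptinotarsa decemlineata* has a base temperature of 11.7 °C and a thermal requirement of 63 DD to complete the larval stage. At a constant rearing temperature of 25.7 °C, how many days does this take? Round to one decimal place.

Daily accumulation = 25.7 − 11.7 = 14.0 DD/day.
Duration = 63 / 14.0 = 4.500 ≈ 4.5 days.

4.5 days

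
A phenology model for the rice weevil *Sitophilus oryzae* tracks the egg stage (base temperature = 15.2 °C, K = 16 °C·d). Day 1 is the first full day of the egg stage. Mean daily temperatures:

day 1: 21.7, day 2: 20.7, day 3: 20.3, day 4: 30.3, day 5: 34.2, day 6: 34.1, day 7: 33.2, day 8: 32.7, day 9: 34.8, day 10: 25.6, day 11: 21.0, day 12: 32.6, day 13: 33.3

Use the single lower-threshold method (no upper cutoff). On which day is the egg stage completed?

Daily DD above 15.2 °C: 6.5, 5.5, 5.1, 15.1, 19.0, 18.9, 18.0, 17.5, 19.6, 10.4, 5.8, 17.4, 18.1.
Cumulative: 6.5, 12.0, 17.1, 32.2, 51.2, 70.1, 88.1, 105.6, 125.2, 135.6, 141.4, 158.8, 176.9.
The total first reaches 16 DD on day 3.

day 3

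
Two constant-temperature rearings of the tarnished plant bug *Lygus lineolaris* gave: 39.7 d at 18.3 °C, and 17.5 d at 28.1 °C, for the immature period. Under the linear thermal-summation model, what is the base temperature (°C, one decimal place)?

10.6 °C

Linear rate model ⇒ the product D·(T − T_b) is constant across temperatures.
39.7·(18.3 − T_b) = 17.5·(28.1 − T_b)
T_b = (39.7·18.3 − 17.5·28.1) / (39.7 − 17.5) = 234.76 / 22.2 = 10.575 °C ≈ 10.6 °C.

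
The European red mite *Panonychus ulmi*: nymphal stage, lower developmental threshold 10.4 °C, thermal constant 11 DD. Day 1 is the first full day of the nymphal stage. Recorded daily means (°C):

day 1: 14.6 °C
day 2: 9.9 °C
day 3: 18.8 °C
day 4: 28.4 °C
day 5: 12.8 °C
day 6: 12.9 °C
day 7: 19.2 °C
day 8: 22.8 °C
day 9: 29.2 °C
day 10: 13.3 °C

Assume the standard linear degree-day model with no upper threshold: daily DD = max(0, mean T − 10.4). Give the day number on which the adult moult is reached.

Daily DD above 10.4 °C: 4.2, 0.0, 8.4, 18.0, 2.4, 2.5, 8.8, 12.4, 18.8, 2.9.
Cumulative: 4.2, 4.2, 12.6, 30.6, 33.0, 35.5, 44.3, 56.7, 75.5, 78.4.
The total first reaches 11 DD on day 3.

day 3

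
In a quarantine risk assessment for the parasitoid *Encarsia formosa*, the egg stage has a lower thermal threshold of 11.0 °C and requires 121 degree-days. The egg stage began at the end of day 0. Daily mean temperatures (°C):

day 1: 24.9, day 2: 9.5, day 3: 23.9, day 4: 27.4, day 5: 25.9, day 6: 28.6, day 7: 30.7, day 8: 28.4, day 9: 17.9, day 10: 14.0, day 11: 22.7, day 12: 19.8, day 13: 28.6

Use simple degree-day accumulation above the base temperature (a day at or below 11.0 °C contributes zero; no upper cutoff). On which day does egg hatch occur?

Daily DD above 11.0 °C: 13.9, 0.0, 12.9, 16.4, 14.9, 17.6, 19.7, 17.4, 6.9, 3.0, 11.7, 8.8, 17.6.
Cumulative: 13.9, 13.9, 26.8, 43.2, 58.1, 75.7, 95.4, 112.8, 119.7, 122.7, 134.4, 143.2, 160.8.
The total first reaches 121 DD on day 10.

day 10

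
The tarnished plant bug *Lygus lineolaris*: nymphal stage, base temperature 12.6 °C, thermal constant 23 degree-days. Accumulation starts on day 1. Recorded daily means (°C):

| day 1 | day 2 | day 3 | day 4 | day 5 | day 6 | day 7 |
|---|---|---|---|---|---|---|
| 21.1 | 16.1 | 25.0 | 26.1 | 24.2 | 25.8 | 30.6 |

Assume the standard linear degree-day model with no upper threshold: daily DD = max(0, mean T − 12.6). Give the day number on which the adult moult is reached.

Daily DD above 12.6 °C: 8.5, 3.5, 12.4, 13.5, 11.6, 13.2, 18.0.
Cumulative: 8.5, 12.0, 24.4, 37.9, 49.5, 62.7, 80.7.
The total first reaches 23 DD on day 3.

day 3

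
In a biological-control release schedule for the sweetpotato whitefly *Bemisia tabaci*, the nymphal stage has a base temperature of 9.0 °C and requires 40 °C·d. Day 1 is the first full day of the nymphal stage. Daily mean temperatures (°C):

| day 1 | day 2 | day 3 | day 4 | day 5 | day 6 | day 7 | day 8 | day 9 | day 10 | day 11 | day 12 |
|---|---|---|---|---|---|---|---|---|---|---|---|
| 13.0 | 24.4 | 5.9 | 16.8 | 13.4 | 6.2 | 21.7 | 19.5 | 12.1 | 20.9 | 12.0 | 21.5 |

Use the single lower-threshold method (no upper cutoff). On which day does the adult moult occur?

day 7

Daily DD above 9.0 °C: 4.0, 15.4, 0.0, 7.8, 4.4, 0.0, 12.7, 10.5, 3.1, 11.9, 3.0, 12.5.
Cumulative: 4.0, 19.4, 19.4, 27.2, 31.6, 31.6, 44.3, 54.8, 57.9, 69.8, 72.8, 85.3.
The total first reaches 40 DD on day 7.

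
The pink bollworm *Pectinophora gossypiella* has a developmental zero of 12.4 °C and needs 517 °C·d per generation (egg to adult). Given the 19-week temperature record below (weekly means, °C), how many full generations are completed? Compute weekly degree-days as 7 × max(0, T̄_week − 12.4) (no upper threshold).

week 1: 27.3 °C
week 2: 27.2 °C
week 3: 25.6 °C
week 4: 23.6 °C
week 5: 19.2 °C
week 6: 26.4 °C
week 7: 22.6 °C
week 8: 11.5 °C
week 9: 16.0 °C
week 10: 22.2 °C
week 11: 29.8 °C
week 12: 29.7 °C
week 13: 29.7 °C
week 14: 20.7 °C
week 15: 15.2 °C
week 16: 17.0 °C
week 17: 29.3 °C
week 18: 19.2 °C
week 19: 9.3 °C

2 generations

Weekly DD (7 × max(0, T̄ − 12.4)): 104.3, 103.6, 92.4, 78.4, 47.6, 98.0, 71.4, 0.0, 25.2, 68.6, 121.8, 121.1, 121.1, 58.1, 19.6, 32.2, 118.3, 47.6, 0.0.
Season total = 1329.3 DD.
Complete generations = ⌊1329.3 / 517⌋ = 2.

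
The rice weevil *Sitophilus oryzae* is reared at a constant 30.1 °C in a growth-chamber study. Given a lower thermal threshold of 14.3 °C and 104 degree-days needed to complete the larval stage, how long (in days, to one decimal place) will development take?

6.6 days

Daily accumulation = 30.1 − 14.3 = 15.8 DD/day.
Duration = 104 / 15.8 = 6.582 ≈ 6.6 days.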